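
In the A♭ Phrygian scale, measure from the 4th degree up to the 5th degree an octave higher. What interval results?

Spelling the A♭ Phrygian scale: A♭ B𝄫 C♭ D♭ E♭ F♭ G♭.
So we need the interval from D♭ up to E♭.
D♭ up to E♭ spans 9 letter names and 14 semitones — a major ninth.

major ninth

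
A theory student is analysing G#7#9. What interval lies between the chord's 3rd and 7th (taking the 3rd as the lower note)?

diminished fifth

Spelling the chord: G#–B#–D#–F#–A##.
So we need the interval from B# up to F#.
B# up to F# is 6 semitones, a half step narrower than a perfect fifth, so the interval is diminished.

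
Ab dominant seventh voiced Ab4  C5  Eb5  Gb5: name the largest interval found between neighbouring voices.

Adjacent intervals: Ab4→C5 = major third; C5→Eb5 = minor third; Eb5→Gb5 = minor third.
The largest is Ab4 to C5, a major third (4 semitones).

M3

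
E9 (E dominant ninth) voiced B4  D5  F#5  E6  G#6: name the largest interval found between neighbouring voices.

minor 7th

Adjacent intervals: B4→D5 = minor third; D5→F#5 = major third; F#5→E6 = minor seventh; E6→G#6 = major third.
The largest is F#5 to E6, a minor seventh (10 semitones).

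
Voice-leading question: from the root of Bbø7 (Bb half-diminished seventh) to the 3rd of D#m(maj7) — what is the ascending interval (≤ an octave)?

augmented 5th

The root of Bbø7 (Bb half-diminished seventh) is Bb; the 3rd of D#m(maj7) is F#.
From Bb to F#: 8 semitones over a fifth = augmented.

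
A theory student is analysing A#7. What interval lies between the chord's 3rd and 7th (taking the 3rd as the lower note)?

diminished 5th

A# dominant seventh: A#–C##–E#–G#.
That puts C## below G#.
From C## to G#: 6 semitones over a fifth = diminished.
This 3–7 tritone is the characteristic tension at the heart of the dominant sound.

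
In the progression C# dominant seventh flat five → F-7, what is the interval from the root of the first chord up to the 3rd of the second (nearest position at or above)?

C# dominant seventh flat five has C# as its root, and F-7 has Ab as its 3rd.
C# up to Ab is 7 semitones, a whole step narrower than a major sixth, so the interval is diminished.

diminished 6th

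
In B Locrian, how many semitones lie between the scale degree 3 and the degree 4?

The scale is B C D E F G A.
D up to E is a major second — 2 semitones.

2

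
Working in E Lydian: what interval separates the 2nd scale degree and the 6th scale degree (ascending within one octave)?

Spelling E Lydian: E F# G# A# B C# D#.
2nd scale degree = F#; scale degree 6 = C#.
F# up to C# spans 5 letter names and 7 semitones — a perfect fifth.

perfect fifth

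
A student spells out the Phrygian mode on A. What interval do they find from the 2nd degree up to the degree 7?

A phrygian: A Bb C D E F G.
That puts Bb below G.
Counting 6 letters and 9 half steps from Bb gives a major sixth.

major sixth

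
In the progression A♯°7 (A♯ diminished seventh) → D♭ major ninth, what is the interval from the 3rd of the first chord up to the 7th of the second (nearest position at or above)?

The 3rd of A♯°7 (A♯ diminished seventh) is C♯; the 7th of D♭ major ninth is C.
From C♯ to C: 11 semitones over an octave = diminished.

d8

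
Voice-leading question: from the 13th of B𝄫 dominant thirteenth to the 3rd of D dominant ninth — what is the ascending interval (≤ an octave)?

augmented seventh

The 13th of B𝄫 dominant thirteenth is G♭; the 3rd of D dominant ninth is F♯.
From G♭ to F♯: 12 semitones over a seventh = augmented.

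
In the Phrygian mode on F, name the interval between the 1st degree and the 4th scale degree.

Spelling the Phrygian mode on F: F Gb Ab Bb C Db Eb.
The 1st degree is F and the scale degree 4 is Bb.
F up to Bb spans 4 letter names and 5 semitones — a perfect fourth.

P4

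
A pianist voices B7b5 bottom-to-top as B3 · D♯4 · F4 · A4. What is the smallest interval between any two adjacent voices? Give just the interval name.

diminished 3rd

Adjacent intervals: B3→D♯4 = major third; D♯4→F4 = diminished third; F4→A4 = major third.
The smallest is D♯4 to F4, a diminished third (2 semitones).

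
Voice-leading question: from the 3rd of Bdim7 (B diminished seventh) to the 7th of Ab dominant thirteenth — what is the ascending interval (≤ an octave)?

The 3rd of Bdim7 (B diminished seventh) is D; the 7th of Ab dominant thirteenth is Gb.
D up to Gb is 4 semitones, a half step narrower than a perfect fourth, so the interval is diminished.

diminished fourth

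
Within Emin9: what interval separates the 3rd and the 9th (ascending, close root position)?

major seventh

Emin9: E-G-B-D-F#.
That puts G below F#.
From G to F# is 11 semitones, exactly the major seventh.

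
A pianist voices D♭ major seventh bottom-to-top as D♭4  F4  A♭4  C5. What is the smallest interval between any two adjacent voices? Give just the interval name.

Adjacent intervals: D♭4→F4 = major third; F4→A♭4 = minor third; A♭4→C5 = major third.
The smallest is F4 to A♭4, a minor third (3 semitones).

minor 3rd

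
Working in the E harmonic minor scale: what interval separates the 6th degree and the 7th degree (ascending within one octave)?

E harmonic minor: E F# G A B C D#.
The 6th degree is C and the 7th scale degree is D#.
C up to D# is 3 semitones, a half step wider than a major second, so the interval is augmented.

augmented second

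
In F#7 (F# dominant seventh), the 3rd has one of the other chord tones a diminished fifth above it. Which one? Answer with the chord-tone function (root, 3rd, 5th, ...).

F#7 (F# dominant seventh): F#–A#–C#–E.
The 3rd is A#. A diminished fifth above A# is E.
E is the chord's 7th.

7th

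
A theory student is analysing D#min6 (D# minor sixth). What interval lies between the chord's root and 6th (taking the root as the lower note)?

M6

Spelling the chord: D#-F#-A#-B#.
Root = D#; 6th = B#.
From D# to B# is 9 semitones, exactly the major sixth.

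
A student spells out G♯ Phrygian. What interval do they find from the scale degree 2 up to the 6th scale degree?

The scale runs G♯ A B C♯ D♯ E F♯.
So we need the interval from A up to E.
Counting 5 letters and 7 half steps from A gives a perfect fifth.

perfect 5th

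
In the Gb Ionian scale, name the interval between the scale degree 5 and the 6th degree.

M2

The scale runs Gb Ab Bb Cb Db Eb F.
Scale degree 5 = Db; degree 6 = Eb.
From Db to Eb is 2 semitones, exactly the major second.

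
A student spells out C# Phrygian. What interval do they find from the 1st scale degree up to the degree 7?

C# phrygian: C# D E F# G# A B.
That puts C# below B.
7 letter names make it a seventh; at 10 semitones (a half step narrower than major) the quality is minor.

m7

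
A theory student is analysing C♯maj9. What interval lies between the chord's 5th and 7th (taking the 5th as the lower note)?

major 3rd

The chord tones of C♯maj9 (C♯ major ninth) are C♯ E♯ G♯ B♯ D♯.
5th = G♯; 7th = B♯.
From G♯ to B♯ is 4 semitones, exactly the major third.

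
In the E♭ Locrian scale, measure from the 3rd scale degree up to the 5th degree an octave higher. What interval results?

E♭ locrian: E♭ F♭ G♭ A♭ B𝄫 C♭ D♭.
3rd scale degree = G♭; degree 5 (up an octave) = B𝄫.
G♭ up to B𝄫 is 15 semitones, a half step narrower than a major tenth, so the interval is minor.

minor tenth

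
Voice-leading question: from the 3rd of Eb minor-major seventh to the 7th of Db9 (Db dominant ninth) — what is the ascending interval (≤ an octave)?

P4

The 3rd of Eb minor-major seventh is Gb; the 7th of Db9 (Db dominant ninth) is Cb.
From Gb to Cb is 5 semitones, exactly the perfect fourth.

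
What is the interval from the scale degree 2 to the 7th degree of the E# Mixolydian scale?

minor sixth

The scale runs E# F## G## A# B# C## D#.
The scale degree 2 is F## and the degree 7 is D#.
F## up to D# is 8 semitones, a half step narrower than a major sixth, so the interval is minor.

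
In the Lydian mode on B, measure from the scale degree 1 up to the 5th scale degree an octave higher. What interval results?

The scale runs B C# D# E# F# G# A#.
Scale degree 1 = B; scale degree 5 (up an octave) = F#.
Counting 12 letters and 19 half steps from B gives a perfect twelfth.

perfect twelfth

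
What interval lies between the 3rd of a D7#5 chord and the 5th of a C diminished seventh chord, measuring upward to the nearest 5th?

D7#5 has F# as its 3rd, and C diminished seventh has Gb as its 5th.
F# up to Gb is 0 semitones, a whole step narrower than a major second, so the interval is diminished.

diminished 2nd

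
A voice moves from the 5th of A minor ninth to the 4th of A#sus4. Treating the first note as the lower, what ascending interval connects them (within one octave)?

major 7th

A minor ninth has E as its 5th, and A#sus4 has D# as its 4th.
E up to D# spans 7 letter names and 11 semitones — a major seventh.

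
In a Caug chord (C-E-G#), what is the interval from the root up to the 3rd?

That puts C below E.
C up to E spans 3 letter names and 4 semitones — a major third.

M3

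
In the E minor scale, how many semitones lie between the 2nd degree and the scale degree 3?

1

The scale is E F# G A B C D.
F# up to G is a minor second — 1 semitone.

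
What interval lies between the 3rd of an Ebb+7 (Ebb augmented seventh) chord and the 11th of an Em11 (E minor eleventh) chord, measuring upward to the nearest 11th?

augmented second

Ebb+7 (Ebb augmented seventh) has Gb as its 3rd, and Em11 (E minor eleventh) has A as its 11th.
2 letter names make it a second; at 3 semitones (a half step wider than major) the quality is augmented.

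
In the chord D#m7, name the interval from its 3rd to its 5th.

M3

The chord tones of D#-7 are D#–F#–A#–C#.
That puts F# below A#.
Counting 3 letters and 4 half steps from F# gives a major third.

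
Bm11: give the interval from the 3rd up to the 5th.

Bm11 (B minor eleventh) is spelled B-D-F♯-A-C♯-E.
That puts D below F♯.
D up to F♯ spans 3 letter names and 4 semitones — a major third.

major third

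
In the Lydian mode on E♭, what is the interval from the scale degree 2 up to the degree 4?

E♭ lydian: E♭ F G A B♭ C D.
That puts F below A.
From F to A is 4 semitones, exactly the major third.

major third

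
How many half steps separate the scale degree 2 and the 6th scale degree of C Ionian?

The scale is C D E F G A B.
D up to A is a perfect fifth — 7 semitones.

7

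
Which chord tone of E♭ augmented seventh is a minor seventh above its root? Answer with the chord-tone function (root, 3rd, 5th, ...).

7th

The chord tones of E♭7#5 are E♭–G–B–D♭.
The root is E♭. A minor seventh above E♭ is D♭.
D♭ is the chord's 7th.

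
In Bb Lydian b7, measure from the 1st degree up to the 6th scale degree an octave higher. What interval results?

major 13th

The scale runs Bb C D E F G Ab.
That puts Bb below G.
Bb up to G spans 13 letter names and 21 semitones — a major thirteenth.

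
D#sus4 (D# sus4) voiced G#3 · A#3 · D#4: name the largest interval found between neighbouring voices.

perfect fourth

Adjacent intervals: G#3→A#3 = major second; A#3→D#4 = perfect fourth.
The largest is A#3 to D#4, a perfect fourth (5 semitones).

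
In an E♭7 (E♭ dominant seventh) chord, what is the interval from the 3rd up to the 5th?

minor third

The chord tones of E♭7 are E♭-G-B♭-D♭.
That puts G below B♭.
3 letter names make it a third; at 3 semitones (a half step narrower than major) the quality is minor.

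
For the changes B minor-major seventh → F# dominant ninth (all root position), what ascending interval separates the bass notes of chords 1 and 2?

perfect fifth

The roots are B and F#.
Counting 5 letters and 7 half steps from B gives a perfect fifth.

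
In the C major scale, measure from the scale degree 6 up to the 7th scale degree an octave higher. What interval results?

The scale runs C D E F G A B.
That puts A below B.
Counting 9 letters and 14 half steps from A gives a major ninth.

major ninth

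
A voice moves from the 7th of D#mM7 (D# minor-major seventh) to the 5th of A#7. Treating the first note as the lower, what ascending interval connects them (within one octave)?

minor third

D#mM7 (D# minor-major seventh) has C## as its 7th, and A#7 has E# as its 5th.
From C## to E#: 3 semitones over a third = minor.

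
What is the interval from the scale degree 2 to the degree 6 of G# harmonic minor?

Spelling G# harmonic minor: G# A# B C# D# E F##.
That puts A# below E.
A# up to E is 6 semitones, a half step narrower than a perfect fifth, so the interval is diminished.

diminished fifth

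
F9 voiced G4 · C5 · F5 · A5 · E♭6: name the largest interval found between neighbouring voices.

d5

Adjacent intervals: G4→C5 = perfect fourth; C5→F5 = perfect fourth; F5→A5 = major third; A5→E♭6 = diminished fifth.
The largest is A5 to E♭6, a diminished fifth (6 semitones).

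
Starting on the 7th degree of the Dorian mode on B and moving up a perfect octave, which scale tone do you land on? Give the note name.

The scale is B C# D E F# G# A.
The 7th degree is A; a perfect octave above that is A — scale degree 7.

A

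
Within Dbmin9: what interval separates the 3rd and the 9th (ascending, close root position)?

major seventh

Dbmin9 is spelled Db Fb Ab Cb Eb.
That puts Fb below Eb.
Fb up to Eb spans 7 letter names and 11 semitones — a major seventh.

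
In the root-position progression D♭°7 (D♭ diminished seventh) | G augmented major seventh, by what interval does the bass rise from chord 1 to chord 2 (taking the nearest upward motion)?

The roots are D♭ and G.
4 letter names make it a fourth; at 6 semitones (a half step wider than perfect) the quality is augmented.

augmented fourth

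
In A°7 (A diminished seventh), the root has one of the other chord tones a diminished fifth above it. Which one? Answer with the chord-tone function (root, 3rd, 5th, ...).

5th

A°7 is spelled A–C–Eb–Gb.
The root is A. A diminished fifth above A is Eb.
Eb is the chord's 5th.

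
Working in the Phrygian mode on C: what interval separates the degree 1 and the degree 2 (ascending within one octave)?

The scale runs C D♭ E♭ F G A♭ B♭.
So we need the interval from C up to D♭.
2 letter names make it a second; at 1 semitone (a half step narrower than major) the quality is minor.

m2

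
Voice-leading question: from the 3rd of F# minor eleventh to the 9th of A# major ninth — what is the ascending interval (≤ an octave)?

augmented second

The 3rd of F# minor eleventh is A; the 9th of A# major ninth is B#.
From A to B#: 3 semitones over a second = augmented.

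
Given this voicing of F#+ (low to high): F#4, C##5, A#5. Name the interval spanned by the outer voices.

The outer voices are F#4 and A#5.
F# up to A# spans 10 letter names and 16 semitones — a major tenth.

major 10th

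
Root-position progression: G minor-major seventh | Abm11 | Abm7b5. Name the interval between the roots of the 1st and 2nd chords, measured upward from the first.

minor 2nd

The roots are G and Ab.
From G to Ab: 1 semitone over a second = minor.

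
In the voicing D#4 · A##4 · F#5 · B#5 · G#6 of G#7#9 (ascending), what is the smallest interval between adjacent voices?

augmented fourth

Adjacent intervals: D#4→A##4 = augmented fifth; A##4→F#5 = diminished sixth; F#5→B#5 = augmented fourth; B#5→G#6 = minor sixth.
The smallest is F#5 to B#5, an augmented fourth (6 semitones).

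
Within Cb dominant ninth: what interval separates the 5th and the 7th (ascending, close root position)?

Spelling the chord: Cb Eb Gb Bbb Db.
So we need the interval from Gb up to Bbb.
From Gb to Bbb: 3 semitones over a third = minor.

minor third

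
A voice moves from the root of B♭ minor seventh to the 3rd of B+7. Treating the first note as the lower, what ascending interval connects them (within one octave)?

augmented 3rd

The root of B♭ minor seventh is B♭; the 3rd of B+7 is D♯.
B♭ up to D♯ is 5 semitones, a half step wider than a major third, so the interval is augmented.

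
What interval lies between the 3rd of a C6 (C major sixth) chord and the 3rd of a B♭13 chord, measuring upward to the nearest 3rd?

minor seventh

The 3rd of C6 (C major sixth) is E; the 3rd of B♭13 is D.
From E to D: 10 semitones over a seventh = minor.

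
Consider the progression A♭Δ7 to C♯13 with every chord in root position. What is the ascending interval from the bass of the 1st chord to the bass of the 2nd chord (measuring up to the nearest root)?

The roots are A♭ and C♯.
A♭ up to C♯ is 5 semitones, a half step wider than a major third, so the interval is augmented.

augmented 3rd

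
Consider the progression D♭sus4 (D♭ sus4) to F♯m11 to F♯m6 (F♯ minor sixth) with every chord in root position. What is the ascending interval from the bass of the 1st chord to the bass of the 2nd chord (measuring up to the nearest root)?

The roots are D♭ and F♯.
From D♭ to F♯: 5 semitones over a third = augmented.

A3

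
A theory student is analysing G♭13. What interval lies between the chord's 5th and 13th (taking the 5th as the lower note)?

The chord tones of G♭ dominant thirteenth are G♭, B♭, D♭, F♭, A♭, E♭.
That puts D♭ below E♭.
Counting 9 letters and 14 half steps from D♭ gives a major ninth.

major ninth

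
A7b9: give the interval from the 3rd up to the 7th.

Spelling the chord: A, C♯, E, G, B♭.
The 3rd is C♯ and the 7th is G.
5 letter names make it a fifth; at 6 semitones (a half step narrower than perfect) the quality is diminished.
That tritone between 3rd and 7th is what gives the dominant seventh its pull toward resolution.

diminished fifth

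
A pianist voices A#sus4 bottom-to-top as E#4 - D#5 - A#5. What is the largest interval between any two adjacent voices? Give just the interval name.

minor seventh

Adjacent intervals: E#4→D#5 = minor seventh; D#5→A#5 = perfect fifth.
The largest is E#4 to D#5, a minor seventh (10 semitones).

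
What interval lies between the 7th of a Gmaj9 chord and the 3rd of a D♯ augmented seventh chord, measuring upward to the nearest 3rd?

The 7th of Gmaj9 is F♯; the 3rd of D♯ augmented seventh is F𝄪.
From F♯ to F𝄪: 1 semitone over a unison = augmented.

A1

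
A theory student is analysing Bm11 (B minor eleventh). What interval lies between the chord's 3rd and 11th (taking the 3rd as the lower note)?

Bm11: B–D–F#–A–C#–E.
The 3rd is D and the 11th is E.
Counting 9 letters and 14 half steps from D gives a major ninth.

major 9th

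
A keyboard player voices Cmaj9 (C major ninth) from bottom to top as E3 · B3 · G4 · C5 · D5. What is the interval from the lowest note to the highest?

minor fourteenth

The outer voices are E3 and D5.
From E to D: 22 semitones over a fourteenth = minor.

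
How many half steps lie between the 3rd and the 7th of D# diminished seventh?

6

Spelling the chord: D#-F#-A-C.
F# to C is a diminished fifth: 6 semitones.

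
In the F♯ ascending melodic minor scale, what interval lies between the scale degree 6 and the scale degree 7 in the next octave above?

major ninth

Spelling the F♯ ascending melodic minor scale: F♯ G♯ A B C♯ D♯ E♯.
Scale degree 6 = D♯; 7th scale degree (up an octave) = E♯.
Counting 9 letters and 14 half steps from D♯ gives a major ninth.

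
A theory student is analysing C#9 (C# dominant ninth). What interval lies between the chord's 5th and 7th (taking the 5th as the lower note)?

minor third

Spelling the chord: C#–E#–G#–B–D#.
That puts G# below B.
From G# to B: 3 semitones over a third = minor.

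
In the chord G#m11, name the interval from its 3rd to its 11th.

G# minor eleventh: G#–B–D#–F#–A#–C#.
That puts B below C#.
From B to C# is 14 semitones, exactly the major ninth.

M9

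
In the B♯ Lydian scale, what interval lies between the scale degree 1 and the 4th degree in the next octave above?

augmented eleventh

Spelling the B♯ Lydian scale: B♯ C𝄪 D𝄪 E𝄪 F𝄪 G𝄪 A𝄪.
Scale degree 1 = B♯; 4th scale degree (up an octave) = E𝄪.
From B♯ to E𝄪: 18 semitones over an eleventh = augmented.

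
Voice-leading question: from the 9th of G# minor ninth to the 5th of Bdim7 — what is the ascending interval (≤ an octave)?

diminished 6th

The 9th of G# minor ninth is A#; the 5th of Bdim7 is F.
A# up to F is 7 semitones, a whole step narrower than a major sixth, so the interval is diminished.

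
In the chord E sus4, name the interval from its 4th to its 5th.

Spelling the chord: E A B.
The 4th is A and the 5th is B.
Counting 2 letters and 2 half steps from A gives a major second.

major 2nd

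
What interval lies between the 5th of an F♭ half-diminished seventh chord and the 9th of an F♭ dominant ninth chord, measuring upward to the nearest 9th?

augmented 5th

The 5th of F♭ half-diminished seventh is C𝄫; the 9th of F♭ dominant ninth is G♭.
C𝄫 up to G♭ is 8 semitones, a half step wider than a perfect fifth, so the interval is augmented.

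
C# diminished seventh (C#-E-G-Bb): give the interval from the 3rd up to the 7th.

diminished fifth

So we need the interval from E up to Bb.
E up to Bb is 6 semitones, a half step narrower than a perfect fifth, so the interval is diminished.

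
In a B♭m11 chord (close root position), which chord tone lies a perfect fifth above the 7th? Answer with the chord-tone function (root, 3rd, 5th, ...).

11th

Spelling the chord: B♭ D♭ F A♭ C E♭.
The 7th is A♭. A perfect fifth above A♭ is E♭.
E♭ is the chord's 11th.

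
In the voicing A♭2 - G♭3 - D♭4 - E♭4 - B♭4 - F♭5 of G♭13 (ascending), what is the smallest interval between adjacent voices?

major second

Adjacent intervals: A♭2→G♭3 = minor seventh; G♭3→D♭4 = perfect fifth; D♭4→E♭4 = major second; E♭4→B♭4 = perfect fifth; B♭4→F♭5 = diminished fifth.
The smallest is D♭4 to E♭4, a major second (2 semitones).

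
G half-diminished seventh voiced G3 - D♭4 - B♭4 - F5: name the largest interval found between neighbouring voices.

Adjacent intervals: G3→D♭4 = diminished fifth; D♭4→B♭4 = major sixth; B♭4→F5 = perfect fifth.
The largest is D♭4 to B♭4, a major sixth (9 semitones).

major sixth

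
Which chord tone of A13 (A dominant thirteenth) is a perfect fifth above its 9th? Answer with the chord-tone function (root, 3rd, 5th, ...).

Spelling the chord: A C♯ E G B F♯.
The 9th is B. A perfect fifth above B is F♯.
F♯ is the chord's 13th.

13th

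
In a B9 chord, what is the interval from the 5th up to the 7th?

m3

B9: B, D#, F#, A, C#.
5th = F#; 7th = A.
3 letter names make it a third; at 3 semitones (a half step narrower than major) the quality is minor.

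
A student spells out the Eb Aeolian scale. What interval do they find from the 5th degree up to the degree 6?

minor 2nd

Eb natural minor: Eb F Gb Ab Bb Cb Db.
So we need the interval from Bb up to Cb.
From Bb to Cb: 1 semitone over a second = minor.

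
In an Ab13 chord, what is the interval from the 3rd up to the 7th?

Spelling the chord: Ab, C, Eb, Gb, Bb, F.
The 3rd is C and the 7th is Gb.
5 letter names make it a fifth; at 6 semitones (a half step narrower than perfect) the quality is diminished.

diminished fifth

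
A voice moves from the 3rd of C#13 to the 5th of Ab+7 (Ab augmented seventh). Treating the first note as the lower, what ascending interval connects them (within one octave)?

diminished octave

C#13 has E# as its 3rd, and Ab+7 (Ab augmented seventh) has E as its 5th.
8 letter names make it an octave; at 11 semitones (a half step narrower than perfect) the quality is diminished.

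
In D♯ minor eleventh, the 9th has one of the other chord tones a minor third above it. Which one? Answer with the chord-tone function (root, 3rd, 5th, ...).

11th

The chord tones of D♯m11 are D♯ F♯ A♯ C♯ E♯ G♯.
The 9th is E♯. A minor third above E♯ is G♯.
G♯ is the chord's 11th.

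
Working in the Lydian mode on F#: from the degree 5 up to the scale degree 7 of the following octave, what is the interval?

The scale runs F# G# A# B# C# D# E#.
Degree 5 = C#; scale degree 7 (up an octave) = E#.
From C# to E# is 16 semitones, exactly the major tenth.

major tenth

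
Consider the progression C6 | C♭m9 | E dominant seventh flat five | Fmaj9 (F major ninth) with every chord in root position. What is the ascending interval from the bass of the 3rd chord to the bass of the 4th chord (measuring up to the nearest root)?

minor second

The roots are E and F.
2 letter names make it a second; at 1 semitone (a half step narrower than major) the quality is minor.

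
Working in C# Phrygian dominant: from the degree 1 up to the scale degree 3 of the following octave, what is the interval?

major tenth

Spelling C# Phrygian dominant: C# D E# F# G# A B.
That puts C# below E#.
From C# to E# is 16 semitones, exactly the major tenth.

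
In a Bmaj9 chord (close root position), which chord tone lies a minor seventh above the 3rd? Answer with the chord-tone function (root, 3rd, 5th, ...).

9th

The chord tones of Bmaj9 are B D# F# A# C#.
The 3rd is D#. A minor seventh above D# is C#.
C# is the chord's 9th.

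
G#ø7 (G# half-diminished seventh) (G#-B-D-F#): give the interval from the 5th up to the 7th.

5th = D; 7th = F#.
From D to F# is 4 semitones, exactly the major third.

major third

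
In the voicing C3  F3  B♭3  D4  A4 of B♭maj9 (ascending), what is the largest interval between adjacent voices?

Adjacent intervals: C3→F3 = perfect fourth; F3→B♭3 = perfect fourth; B♭3→D4 = major third; D4→A4 = perfect fifth.
The largest is D4 to A4, a perfect fifth (7 semitones).

perfect fifth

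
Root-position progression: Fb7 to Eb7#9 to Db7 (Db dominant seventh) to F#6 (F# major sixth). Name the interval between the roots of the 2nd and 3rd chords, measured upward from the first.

The roots are Eb and Db.
Eb up to Db is 10 semitones, a half step narrower than a major seventh, so the interval is minor.

minor seventh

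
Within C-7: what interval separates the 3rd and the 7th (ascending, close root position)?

Spelling the chord: C, Eb, G, Bb.
The 3rd is Eb and the 7th is Bb.
From Eb to Bb is 7 semitones, exactly the perfect fifth.

P5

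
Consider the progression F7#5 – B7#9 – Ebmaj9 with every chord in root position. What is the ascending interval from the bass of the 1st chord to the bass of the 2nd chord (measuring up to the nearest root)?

The roots are F and B.
F up to B is 6 semitones, a half step wider than a perfect fourth, so the interval is augmented.

A4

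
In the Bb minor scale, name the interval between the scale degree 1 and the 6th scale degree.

m6

Spelling the Bb minor scale: Bb C Db Eb F Gb Ab.
Scale degree 1 = Bb; scale degree 6 = Gb.
From Bb to Gb: 8 semitones over a sixth = minor.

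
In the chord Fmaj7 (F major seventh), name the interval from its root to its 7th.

major seventh

FM7: F-A-C-E.
Root = F; 7th = E.
F up to E spans 7 letter names and 11 semitones — a major seventh.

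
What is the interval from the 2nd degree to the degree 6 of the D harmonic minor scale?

The scale runs D E F G A Bb C#.
That puts E below Bb.
From E to Bb: 6 semitones over a fifth = diminished.

diminished fifth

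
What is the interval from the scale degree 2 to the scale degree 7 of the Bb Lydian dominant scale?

minor sixth

Spelling the Bb Lydian dominant scale: Bb C D E F G Ab.
That puts C below Ab.
6 letter names make it a sixth; at 8 semitones (a half step narrower than major) the quality is minor.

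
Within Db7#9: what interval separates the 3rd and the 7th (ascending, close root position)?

diminished fifth

Db7#9 (Db dominant seventh sharp nine): Db F Ab Cb E.
3rd = F; 7th = Cb.
F up to Cb is 6 semitones, a half step narrower than a perfect fifth, so the interval is diminished.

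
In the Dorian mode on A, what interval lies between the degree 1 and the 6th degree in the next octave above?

Spelling the Dorian mode on A: A B C D E F# G.
The degree 1 is A and the scale degree 6 (up an octave) is F#.
From A to F# is 21 semitones, exactly the major thirteenth.

major thirteenth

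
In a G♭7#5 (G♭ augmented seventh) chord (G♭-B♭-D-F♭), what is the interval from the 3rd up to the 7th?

3rd = B♭; 7th = F♭.
B♭ up to F♭ is 6 semitones, a half step narrower than a perfect fifth, so the interval is diminished.

d5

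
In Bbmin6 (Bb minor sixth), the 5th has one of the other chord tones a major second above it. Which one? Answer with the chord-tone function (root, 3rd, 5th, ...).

6th

Bb minor sixth is spelled Bb–Db–F–G.
The 5th is F. A major second above F is G.
G is the chord's 6th.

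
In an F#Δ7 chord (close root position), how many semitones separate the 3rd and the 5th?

F#Δ7 (F# major seventh) is spelled F#, A#, C#, E#.
A# to C# is a minor third: 3 semitones.

3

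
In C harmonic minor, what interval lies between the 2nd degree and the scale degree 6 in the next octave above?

The scale runs C D Eb F G Ab B.
So we need the interval from D up to Ab.
From D to Ab: 18 semitones over a twelfth = diminished.

diminished twelfth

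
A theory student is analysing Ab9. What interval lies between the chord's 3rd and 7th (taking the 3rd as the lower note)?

diminished fifth

Spelling the chord: Ab–C–Eb–Gb–Bb.
3rd = C; 7th = Gb.
C up to Gb is 6 semitones, a half step narrower than a perfect fifth, so the interval is diminished.
That tritone between 3rd and 7th is what gives the dominant seventh its pull toward resolution.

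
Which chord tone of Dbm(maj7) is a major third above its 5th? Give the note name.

C

The chord tones of DbmM7 (Db minor-major seventh) are Db-Fb-Ab-C.
The 5th is Ab. A major third above Ab is C.
C is the chord's 7th.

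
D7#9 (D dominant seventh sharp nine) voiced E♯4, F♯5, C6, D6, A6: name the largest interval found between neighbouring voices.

Adjacent intervals: E♯4→F♯5 = minor ninth; F♯5→C6 = diminished fifth; C6→D6 = major second; D6→A6 = perfect fifth.
The largest is E♯4 to F♯5, a minor ninth (13 semitones).

minor 9th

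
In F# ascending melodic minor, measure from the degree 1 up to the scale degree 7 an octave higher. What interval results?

major fourteenth

The scale runs F# G# A B C# D# E#.
Degree 1 = F#; scale degree 7 (up an octave) = E#.
F# up to E# spans 14 letter names and 23 semitones — a major fourteenth.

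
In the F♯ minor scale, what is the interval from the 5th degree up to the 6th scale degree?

minor 2nd

F♯ natural minor: F♯ G♯ A B C♯ D E.
The 5th degree is C♯ and the 6th scale degree is D.
2 letter names make it a second; at 1 semitone (a half step narrower than major) the quality is minor.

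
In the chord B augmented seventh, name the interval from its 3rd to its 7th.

The chord tones of B7#5 (B augmented seventh) are B–D♯–F𝄪–A.
3rd = D♯; 7th = A.
D♯ up to A is 6 semitones, a half step narrower than a perfect fifth, so the interval is diminished.

diminished fifth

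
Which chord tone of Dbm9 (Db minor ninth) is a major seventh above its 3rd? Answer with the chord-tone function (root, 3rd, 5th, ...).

Dbm9 (Db minor ninth): Db-Fb-Ab-Cb-Eb.
The 3rd is Fb. A major seventh above Fb is Eb.
Eb is the chord's 9th.

9th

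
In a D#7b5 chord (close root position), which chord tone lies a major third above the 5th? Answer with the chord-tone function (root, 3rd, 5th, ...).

The chord tones of D#7b5 are D#–F##–A–C#.
The 5th is A. A major third above A is C#.
C# is the chord's 7th.

7th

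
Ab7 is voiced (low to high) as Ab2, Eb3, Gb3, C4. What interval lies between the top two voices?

Those voices are Gb3 and C4.
4 letter names make it a fourth; at 6 semitones (a half step wider than perfect) the quality is augmented.

augmented fourth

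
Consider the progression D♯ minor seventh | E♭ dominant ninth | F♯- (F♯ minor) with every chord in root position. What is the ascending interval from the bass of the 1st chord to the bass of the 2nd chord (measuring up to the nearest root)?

d2

The roots are D♯ and E♭.
2 letter names make it a second; at 0 semitones (a whole step narrower than major) the quality is diminished.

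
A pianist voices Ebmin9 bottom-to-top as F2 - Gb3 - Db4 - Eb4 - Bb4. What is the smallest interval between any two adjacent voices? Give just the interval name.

Adjacent intervals: F2→Gb3 = minor ninth; Gb3→Db4 = perfect fifth; Db4→Eb4 = major second; Eb4→Bb4 = perfect fifth.
The smallest is Db4 to Eb4, a major second (2 semitones).

major 2nd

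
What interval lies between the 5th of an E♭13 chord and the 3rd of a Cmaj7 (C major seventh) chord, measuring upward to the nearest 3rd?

A4

The 5th of E♭13 is B♭; the 3rd of Cmaj7 (C major seventh) is E.
B♭ up to E is 6 semitones, a half step wider than a perfect fourth, so the interval is augmented.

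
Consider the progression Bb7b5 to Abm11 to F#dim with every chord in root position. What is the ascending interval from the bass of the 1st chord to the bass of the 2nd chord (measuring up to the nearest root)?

The roots are Bb and Ab.
From Bb to Ab: 10 semitones over a seventh = minor.

m7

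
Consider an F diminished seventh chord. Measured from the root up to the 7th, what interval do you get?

The chord tones of F diminished seventh are F-Ab-Cb-Ebb.
The root is F and the 7th is Ebb.
7 letter names make it a seventh; at 9 semitones (a whole step narrower than major) the quality is diminished.

d7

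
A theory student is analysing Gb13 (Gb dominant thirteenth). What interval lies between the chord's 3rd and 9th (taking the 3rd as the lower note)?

m7

Gb13 (Gb dominant thirteenth) is spelled Gb, Bb, Db, Fb, Ab, Eb.
That puts Bb below Ab.
7 letter names make it a seventh; at 10 semitones (a half step narrower than major) the quality is minor.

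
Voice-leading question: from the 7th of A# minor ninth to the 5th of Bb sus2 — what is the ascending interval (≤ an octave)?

diminished 7th

The 7th of A# minor ninth is G#; the 5th of Bb sus2 is F.
From G# to F: 9 semitones over a seventh = diminished.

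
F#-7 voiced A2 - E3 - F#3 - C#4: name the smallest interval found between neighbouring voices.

major second

Adjacent intervals: A2→E3 = perfect fifth; E3→F#3 = major second; F#3→C#4 = perfect fifth.
The smallest is E3 to F#3, a major second (2 semitones).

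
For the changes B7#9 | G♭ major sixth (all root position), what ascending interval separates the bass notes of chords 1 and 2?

diminished sixth

The roots are B and G♭.
B up to G♭ is 7 semitones, a whole step narrower than a major sixth, so the interval is diminished.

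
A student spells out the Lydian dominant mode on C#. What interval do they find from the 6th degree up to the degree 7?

Spelling the Lydian dominant mode on C#: C# D# E# F## G# A# B.
The 6th degree is A# and the degree 7 is B.
2 letter names make it a second; at 1 semitone (a half step narrower than major) the quality is minor.

minor second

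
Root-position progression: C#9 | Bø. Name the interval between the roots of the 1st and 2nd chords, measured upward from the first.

minor seventh

The roots are C# and B.
From C# to B: 10 semitones over a seventh = minor.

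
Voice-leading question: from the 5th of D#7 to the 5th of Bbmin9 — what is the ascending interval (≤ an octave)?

diminished sixth

D#7 has A# as its 5th, and Bbmin9 has F as its 5th.
6 letter names make it a sixth; at 7 semitones (a whole step narrower than major) the quality is diminished.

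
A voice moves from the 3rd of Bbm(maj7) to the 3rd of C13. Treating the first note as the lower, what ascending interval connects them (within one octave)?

augmented second

Bbm(maj7) has Db as its 3rd, and C13 has E as its 3rd.
From Db to E: 3 semitones over a second = augmented.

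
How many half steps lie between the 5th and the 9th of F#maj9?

The chord tones of F# major ninth are F# A# C# E# G#.
C# to G# is a perfect fifth: 7 semitones.

7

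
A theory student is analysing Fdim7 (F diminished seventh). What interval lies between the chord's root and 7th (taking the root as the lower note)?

The chord tones of Fdim7 (F diminished seventh) are F, Ab, Cb, Ebb.
Root = F; 7th = Ebb.
F up to Ebb is 9 semitones, a whole step narrower than a major seventh, so the interval is diminished.

d7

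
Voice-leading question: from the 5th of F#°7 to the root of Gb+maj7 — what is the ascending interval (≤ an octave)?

F#°7 has C as its 5th, and Gb+maj7 has Gb as its root.
From C to Gb: 6 semitones over a fifth = diminished.

diminished fifth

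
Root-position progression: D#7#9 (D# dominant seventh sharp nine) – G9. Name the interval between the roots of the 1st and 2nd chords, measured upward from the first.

The roots are D# and G.
4 letter names make it a fourth; at 4 semitones (a half step narrower than perfect) the quality is diminished.

diminished fourth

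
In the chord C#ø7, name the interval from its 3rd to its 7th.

The chord tones of C#ø are C#-E-G-B.
The 3rd is E and the 7th is B.
Counting 5 letters and 7 half steps from E gives a perfect fifth.

perfect fifth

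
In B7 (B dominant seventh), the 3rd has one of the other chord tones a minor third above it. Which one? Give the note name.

B7 is spelled B–D#–F#–A.
The 3rd is D#. A minor third above D# is F#.
F# is the chord's 5th.

F#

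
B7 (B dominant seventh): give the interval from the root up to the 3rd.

major third

The chord tones of B7 are B D# F# A.
The root is B and the 3rd is D#.
From B to D# is 4 semitones, exactly the major third.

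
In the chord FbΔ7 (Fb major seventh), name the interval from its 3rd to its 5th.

Fbmaj7 is spelled Fb–Ab–Cb–Eb.
So we need the interval from Ab up to Cb.
From Ab to Cb: 3 semitones over a third = minor.

minor 3rd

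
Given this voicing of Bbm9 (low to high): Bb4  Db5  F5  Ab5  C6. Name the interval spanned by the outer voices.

major ninth

The outer voices are Bb4 and C6.
Bb up to C spans 9 letter names and 14 semitones — a major ninth.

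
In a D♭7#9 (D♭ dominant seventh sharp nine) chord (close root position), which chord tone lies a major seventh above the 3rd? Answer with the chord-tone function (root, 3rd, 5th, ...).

9th

Spelling the chord: D♭–F–A♭–C♭–E.
The 3rd is F. A major seventh above F is E.
E is the chord's 9th.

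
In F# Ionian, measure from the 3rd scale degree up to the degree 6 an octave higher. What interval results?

F# major: F# G# A# B C# D# E#.
So we need the interval from A# up to D#.
A# up to D# spans 11 letter names and 17 semitones — a perfect eleventh.

perfect eleventh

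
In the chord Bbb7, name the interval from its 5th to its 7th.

minor third

Bbb dominant seventh: Bbb-Db-Fb-Abb.
The 5th is Fb and the 7th is Abb.
Fb up to Abb is 3 semitones, a half step narrower than a major third, so the interval is minor.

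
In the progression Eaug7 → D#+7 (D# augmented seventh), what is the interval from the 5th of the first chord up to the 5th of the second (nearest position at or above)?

Eaug7 has B# as its 5th, and D#+7 (D# augmented seventh) has A## as its 5th.
From B# to A## is 11 semitones, exactly the major seventh.

major seventh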